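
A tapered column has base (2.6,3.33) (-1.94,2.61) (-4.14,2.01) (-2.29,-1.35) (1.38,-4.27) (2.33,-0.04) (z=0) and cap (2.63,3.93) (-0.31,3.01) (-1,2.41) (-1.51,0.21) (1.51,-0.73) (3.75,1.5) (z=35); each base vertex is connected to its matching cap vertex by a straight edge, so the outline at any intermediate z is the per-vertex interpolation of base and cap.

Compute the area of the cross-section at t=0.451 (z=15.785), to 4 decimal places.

Area at t=0.451: 23.2891

Cross-section at t=0.451: each vertex is (1-t)·p0[i] + t·p1[i].
  v1: (1-0.451)·(2.6,3.33) + 0.451·(2.63,3.93) = (2.6135,3.6006)
  v2: (1-0.451)·(-1.94,2.61) + 0.451·(-0.31,3.01) = (-1.2049,2.7904)
  v3: (1-0.451)·(-4.14,2.01) + 0.451·(-1,2.41) = (-2.7239,2.1904)
  v4: (1-0.451)·(-2.29,-1.35) + 0.451·(-1.51,0.21) = (-1.9382,-0.6464)
  v5: (1-0.451)·(1.38,-4.27) + 0.451·(1.51,-0.73) = (1.4386,-2.6735)
  v6: (1-0.451)·(2.33,-0.04) + 0.451·(3.75,1.5) = (2.9704,0.6545)
Shoelace sum Σ(x_i·y_{i+1} − x_{i+1}·y_i):
  i=1: 2.6135·2.7904 − -1.2049·3.6006 = +11.6310 (running +11.6310)
  i=2: -1.2049·2.1904 − -2.7239·2.7904 = +4.9615 (running +16.5926)
  i=3: -2.7239·-0.6464 − -1.9382·2.1904 = +6.0063 (running +22.5988)
  i=4: -1.9382·-2.6735 − 1.4386·-0.6464 = +6.1117 (running +28.7106)
  i=5: 1.4386·0.6545 − 2.9704·-2.6735 = +8.8829 (running +37.5935)
  i=6: 2.9704·3.6006 − 2.6135·0.6545 = +8.9846 (running +46.5782)
Area = |Σ|/2 = |46.5782|/2 = 23.2891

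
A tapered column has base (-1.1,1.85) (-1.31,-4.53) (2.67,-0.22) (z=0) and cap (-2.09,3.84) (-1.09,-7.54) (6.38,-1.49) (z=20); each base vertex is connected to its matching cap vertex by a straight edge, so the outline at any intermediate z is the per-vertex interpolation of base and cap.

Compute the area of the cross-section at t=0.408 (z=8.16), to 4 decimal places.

Area at t=0.408: 23.4625

Cross-section at t=0.408: each vertex is (1-t)·p0[i] + t·p1[i].
  v1: (1-0.408)·(-1.1,1.85) + 0.408·(-2.09,3.84) = (-1.5039,2.6619)
  v2: (1-0.408)·(-1.31,-4.53) + 0.408·(-1.09,-7.54) = (-1.2202,-5.7581)
  v3: (1-0.408)·(2.67,-0.22) + 0.408·(6.38,-1.49) = (4.1837,-0.7382)
Shoelace sum Σ(x_i·y_{i+1} − x_{i+1}·y_i):
  i=1: -1.5039·-5.7581 − -1.2202·2.6619 = +11.9079 (running +11.9079)
  i=2: -1.2202·-0.7382 − 4.1837·-5.7581 = +24.9907 (running +36.8986)
  i=3: 4.1837·2.6619 − -1.5039·-0.7382 = +10.0265 (running +46.9251)
Area = |Σ|/2 = |46.9251|/2 = 23.4625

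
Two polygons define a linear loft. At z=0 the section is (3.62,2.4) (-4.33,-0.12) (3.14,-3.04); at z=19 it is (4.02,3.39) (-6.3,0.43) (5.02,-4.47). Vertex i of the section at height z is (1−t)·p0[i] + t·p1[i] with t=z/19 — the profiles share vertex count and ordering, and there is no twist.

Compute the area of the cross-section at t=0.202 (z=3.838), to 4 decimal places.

Area at t=0.202: 24.7502

Cross-section at t=0.202: each vertex is (1-t)·p0[i] + t·p1[i].
  v1: (1-0.202)·(3.62,2.4) + 0.202·(4.02,3.39) = (3.7008,2.6000)
  v2: (1-0.202)·(-4.33,-0.12) + 0.202·(-6.3,0.43) = (-4.7279,-0.0089)
  v3: (1-0.202)·(3.14,-3.04) + 0.202·(5.02,-4.47) = (3.5198,-3.3289)
Shoelace sum Σ(x_i·y_{i+1} − x_{i+1}·y_i):
  i=1: 3.7008·-0.0089 − -4.7279·2.6000 = +12.2596 (running +12.2596)
  i=2: -4.7279·-3.3289 − 3.5198·-0.0089 = +15.7700 (running +28.0296)
  i=3: 3.5198·2.6000 − 3.7008·-3.3289 = +21.4708 (running +49.5003)
Area = |Σ|/2 = |49.5003|/2 = 24.7502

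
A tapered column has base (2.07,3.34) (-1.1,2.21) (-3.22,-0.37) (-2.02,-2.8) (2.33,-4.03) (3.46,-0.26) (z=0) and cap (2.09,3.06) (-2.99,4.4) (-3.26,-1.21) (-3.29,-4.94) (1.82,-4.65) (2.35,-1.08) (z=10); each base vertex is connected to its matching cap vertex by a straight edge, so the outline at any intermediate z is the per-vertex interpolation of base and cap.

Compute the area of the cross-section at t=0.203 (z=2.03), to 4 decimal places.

Cross-section at t=0.203: each vertex is (1-t)·p0[i] + t·p1[i].
  v1: (1-0.203)·(2.07,3.34) + 0.203·(2.09,3.06) = (2.0741,3.2832)
  v2: (1-0.203)·(-1.1,2.21) + 0.203·(-2.99,4.4) = (-1.4837,2.6546)
  v3: (1-0.203)·(-3.22,-0.37) + 0.203·(-3.26,-1.21) = (-3.2281,-0.5405)
  v4: (1-0.203)·(-2.02,-2.8) + 0.203·(-3.29,-4.94) = (-2.2778,-3.2344)
  v5: (1-0.203)·(2.33,-4.03) + 0.203·(1.82,-4.65) = (2.2265,-4.1559)
  v6: (1-0.203)·(3.46,-0.26) + 0.203·(2.35,-1.08) = (3.2347,-0.4265)
Shoelace sum Σ(x_i·y_{i+1} − x_{i+1}·y_i):
  i=1: 2.0741·2.6546 − -1.4837·3.2832 = +10.3769 (running +10.3769)
  i=2: -1.4837·-0.5405 − -3.2281·2.6546 = +9.3712 (running +19.7481)
  i=3: -3.2281·-3.2344 − -2.2778·-0.5405 = +9.2099 (running +28.9580)
  i=4: -2.2778·-4.1559 − 2.2265·-3.2344 = +16.6676 (running +45.6256)
  i=5: 2.2265·-0.4265 − 3.2347·-4.1559 = +12.4933 (running +58.1189)
  i=6: 3.2347·3.2832 − 2.0741·-0.4265 = +11.5044 (running +69.6234)
Area = |Σ|/2 = |69.6234|/2 = 34.8117

Area at t=0.203: 34.8117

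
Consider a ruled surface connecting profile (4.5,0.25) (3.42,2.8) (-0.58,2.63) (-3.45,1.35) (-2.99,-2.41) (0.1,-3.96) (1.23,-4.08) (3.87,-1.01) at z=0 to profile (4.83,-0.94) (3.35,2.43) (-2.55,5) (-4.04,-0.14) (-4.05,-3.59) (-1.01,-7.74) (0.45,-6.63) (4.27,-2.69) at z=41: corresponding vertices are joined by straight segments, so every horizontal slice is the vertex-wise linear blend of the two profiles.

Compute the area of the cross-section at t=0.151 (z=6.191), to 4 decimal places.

Cross-section at t=0.151: each vertex is (1-t)·p0[i] + t·p1[i].
  v1: (1-0.151)·(4.5,0.25) + 0.151·(4.83,-0.94) = (4.5498,0.0703)
  v2: (1-0.151)·(3.42,2.8) + 0.151·(3.35,2.43) = (3.4094,2.7441)
  v3: (1-0.151)·(-0.58,2.63) + 0.151·(-2.55,5) = (-0.8775,2.9879)
  v4: (1-0.151)·(-3.45,1.35) + 0.151·(-4.04,-0.14) = (-3.5391,1.1250)
  v5: (1-0.151)·(-2.99,-2.41) + 0.151·(-4.05,-3.59) = (-3.1501,-2.5882)
  v6: (1-0.151)·(0.1,-3.96) + 0.151·(-1.01,-7.74) = (-0.0676,-4.5308)
  v7: (1-0.151)·(1.23,-4.08) + 0.151·(0.45,-6.63) = (1.1122,-4.4650)
  v8: (1-0.151)·(3.87,-1.01) + 0.151·(4.27,-2.69) = (3.9304,-1.2637)
Shoelace sum Σ(x_i·y_{i+1} − x_{i+1}·y_i):
  i=1: 4.5498·2.7441 − 3.4094·0.0703 = +12.2456 (running +12.2456)
  i=2: 3.4094·2.9879 − -0.8775·2.7441 = +12.5948 (running +24.8404)
  i=3: -0.8775·1.1250 − -3.5391·2.9879 = +9.5872 (running +34.4276)
  i=4: -3.5391·-2.5882 − -3.1501·1.1250 = +12.7037 (running +47.1313)
  i=5: -3.1501·-4.5308 − -0.0676·-2.5882 = +14.0972 (running +61.2285)
  i=6: -0.0676·-4.4650 − 1.1122·-4.5308 = +5.3411 (running +66.5696)
  i=7: 1.1122·-1.2637 − 3.9304·-4.4650 = +16.1439 (running +82.7136)
  i=8: 3.9304·0.0703 − 4.5498·-1.2637 = +6.0259 (running +88.7394)
Area = |Σ|/2 = |88.7394|/2 = 44.3697

Area at t=0.151: 44.3697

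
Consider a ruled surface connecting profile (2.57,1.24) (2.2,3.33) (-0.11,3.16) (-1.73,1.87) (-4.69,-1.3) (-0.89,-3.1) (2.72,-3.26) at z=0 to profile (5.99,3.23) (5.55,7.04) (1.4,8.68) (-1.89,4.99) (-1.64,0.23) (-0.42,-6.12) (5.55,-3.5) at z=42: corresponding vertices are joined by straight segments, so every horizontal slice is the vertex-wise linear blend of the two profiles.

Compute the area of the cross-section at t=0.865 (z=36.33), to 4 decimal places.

Area at t=0.865: 80.3527

Cross-section at t=0.865: each vertex is (1-t)·p0[i] + t·p1[i].
  v1: (1-0.865)·(2.57,1.24) + 0.865·(5.99,3.23) = (5.5283,2.9614)
  v2: (1-0.865)·(2.2,3.33) + 0.865·(5.55,7.04) = (5.0977,6.5392)
  v3: (1-0.865)·(-0.11,3.16) + 0.865·(1.4,8.68) = (1.1961,7.9348)
  v4: (1-0.865)·(-1.73,1.87) + 0.865·(-1.89,4.99) = (-1.8684,4.5688)
  v5: (1-0.865)·(-4.69,-1.3) + 0.865·(-1.64,0.23) = (-2.0518,0.0234)
  v6: (1-0.865)·(-0.89,-3.1) + 0.865·(-0.42,-6.12) = (-0.4834,-5.7123)
  v7: (1-0.865)·(2.72,-3.26) + 0.865·(5.55,-3.5) = (5.1680,-3.4676)
Shoelace sum Σ(x_i·y_{i+1} − x_{i+1}·y_i):
  i=1: 5.5283·6.5392 − 5.0977·2.9614 = +21.0542 (running +21.0542)
  i=2: 5.0977·7.9348 − 1.1961·6.5392 = +32.6278 (running +53.6820)
  i=3: 1.1961·4.5688 − -1.8684·7.9348 = +20.2904 (running +73.9723)
  i=4: -1.8684·0.0234 − -2.0518·4.5688 = +9.3302 (running +83.3026)
  i=5: -2.0518·-5.7123 − -0.4834·0.0234 = +11.7315 (running +95.0341)
  i=6: -0.4834·-3.4676 − 5.1680·-5.7123 = +31.1973 (running +126.2314)
  i=7: 5.1680·2.9614 − 5.5283·-3.4676 = +34.4740 (running +160.7054)
Area = |Σ|/2 = |160.7054|/2 = 80.3527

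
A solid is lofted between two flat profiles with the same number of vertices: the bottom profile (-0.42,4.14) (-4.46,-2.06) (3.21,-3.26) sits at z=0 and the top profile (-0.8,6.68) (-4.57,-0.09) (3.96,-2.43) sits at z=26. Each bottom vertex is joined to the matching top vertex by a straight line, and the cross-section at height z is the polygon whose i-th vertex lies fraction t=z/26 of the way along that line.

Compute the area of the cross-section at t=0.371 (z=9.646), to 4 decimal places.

Cross-section at t=0.371: each vertex is (1-t)·p0[i] + t·p1[i].
  v1: (1-0.371)·(-0.42,4.14) + 0.371·(-0.8,6.68) = (-0.5610,5.0823)
  v2: (1-0.371)·(-4.46,-2.06) + 0.371·(-4.57,-0.09) = (-4.5008,-1.3291)
  v3: (1-0.371)·(3.21,-3.26) + 0.371·(3.96,-2.43) = (3.4882,-2.9521)
Shoelace sum Σ(x_i·y_{i+1} − x_{i+1}·y_i):
  i=1: -0.5610·-1.3291 − -4.5008·5.0823 = +23.6203 (running +23.6203)
  i=2: -4.5008·-2.9521 − 3.4882·-1.3291 = +17.9230 (running +41.5433)
  i=3: 3.4882·5.0823 − -0.5610·-2.9521 = +16.0724 (running +57.6157)
Area = |Σ|/2 = |57.6157|/2 = 28.8079

Area at t=0.371: 28.8079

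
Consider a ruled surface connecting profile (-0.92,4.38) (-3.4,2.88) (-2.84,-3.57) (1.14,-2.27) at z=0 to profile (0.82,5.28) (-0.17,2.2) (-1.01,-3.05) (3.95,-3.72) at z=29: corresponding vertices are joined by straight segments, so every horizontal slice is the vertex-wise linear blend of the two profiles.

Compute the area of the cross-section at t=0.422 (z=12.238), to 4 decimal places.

Area at t=0.422: 22.8438

Cross-section at t=0.422: each vertex is (1-t)·p0[i] + t·p1[i].
  v1: (1-0.422)·(-0.92,4.38) + 0.422·(0.82,5.28) = (-0.1857,4.7598)
  v2: (1-0.422)·(-3.4,2.88) + 0.422·(-0.17,2.2) = (-2.0369,2.5930)
  v3: (1-0.422)·(-2.84,-3.57) + 0.422·(-1.01,-3.05) = (-2.0677,-3.3506)
  v4: (1-0.422)·(1.14,-2.27) + 0.422·(3.95,-3.72) = (2.3258,-2.8819)
Shoelace sum Σ(x_i·y_{i+1} − x_{i+1}·y_i):
  i=1: -0.1857·2.5930 − -2.0369·4.7598 = +9.2138 (running +9.2138)
  i=2: -2.0369·-3.3506 − -2.0677·2.5930 = +12.1866 (running +21.4005)
  i=3: -2.0677·-2.8819 − 2.3258·-3.3506 = +13.7518 (running +35.1523)
  i=4: 2.3258·4.7598 − -0.1857·-2.8819 = +10.5352 (running +45.6875)
Area = |Σ|/2 = |45.6875|/2 = 22.8438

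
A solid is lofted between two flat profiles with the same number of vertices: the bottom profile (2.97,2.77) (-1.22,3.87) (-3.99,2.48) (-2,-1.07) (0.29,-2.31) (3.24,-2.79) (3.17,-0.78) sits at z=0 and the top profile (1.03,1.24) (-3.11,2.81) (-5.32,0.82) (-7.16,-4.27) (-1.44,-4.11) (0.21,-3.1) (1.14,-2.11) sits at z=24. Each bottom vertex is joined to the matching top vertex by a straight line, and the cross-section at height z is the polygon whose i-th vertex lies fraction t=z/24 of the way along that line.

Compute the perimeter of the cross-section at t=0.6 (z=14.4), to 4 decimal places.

Perimeter at t=0.6: 23.3696

Cross-section at t=0.6: each vertex is (1-t)·p0[i] + t·p1[i].
  v1: (1-0.6)·(2.97,2.77) + 0.6·(1.03,1.24) = (1.8060,1.8520)
  v2: (1-0.6)·(-1.22,3.87) + 0.6·(-3.11,2.81) = (-2.3540,3.2340)
  v3: (1-0.6)·(-3.99,2.48) + 0.6·(-5.32,0.82) = (-4.7880,1.4840)
  v4: (1-0.6)·(-2,-1.07) + 0.6·(-7.16,-4.27) = (-5.0960,-2.9900)
  v5: (1-0.6)·(0.29,-2.31) + 0.6·(-1.44,-4.11) = (-0.7480,-3.3900)
  v6: (1-0.6)·(3.24,-2.79) + 0.6·(0.21,-3.1) = (1.4220,-2.9760)
  v7: (1-0.6)·(3.17,-0.78) + 0.6·(1.14,-2.11) = (1.9520,-1.5780)
Perimeter = Σ |v_{i+1} − v_i|:
  edge 1→2: √(-4.1600² + 1.3820²) = 4.3836 (running 4.3836)
  edge 2→3: √(-2.4340² + -1.7500²) = 2.9978 (running 7.3814)
  edge 3→4: √(-0.3080² + -4.4740²) = 4.4846 (running 11.8659)
  edge 4→5: √(4.3480² + -0.4000²) = 4.3664 (running 16.2323)
  edge 5→6: √(2.1700² + 0.4140²) = 2.2091 (running 18.4414)
  edge 6→7: √(0.5300² + 1.3980²) = 1.4951 (running 19.9365)
  edge 7→1: √(-0.1460² + 3.4300²) = 3.4331 (running 23.3696)
Perimeter = 23.3696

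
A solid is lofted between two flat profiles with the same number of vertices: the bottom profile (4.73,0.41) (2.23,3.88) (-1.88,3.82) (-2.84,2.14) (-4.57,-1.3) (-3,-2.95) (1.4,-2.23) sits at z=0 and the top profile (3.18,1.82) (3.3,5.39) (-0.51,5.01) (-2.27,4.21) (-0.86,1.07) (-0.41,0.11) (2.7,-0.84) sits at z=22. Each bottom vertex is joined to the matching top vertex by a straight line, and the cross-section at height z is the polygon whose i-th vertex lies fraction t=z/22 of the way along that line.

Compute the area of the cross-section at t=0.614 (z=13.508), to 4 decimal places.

Cross-section at t=0.614: each vertex is (1-t)·p0[i] + t·p1[i].
  v1: (1-0.614)·(4.73,0.41) + 0.614·(3.18,1.82) = (3.7783,1.2757)
  v2: (1-0.614)·(2.23,3.88) + 0.614·(3.3,5.39) = (2.8870,4.8071)
  v3: (1-0.614)·(-1.88,3.82) + 0.614·(-0.51,5.01) = (-1.0388,4.5507)
  v4: (1-0.614)·(-2.84,2.14) + 0.614·(-2.27,4.21) = (-2.4900,3.4110)
  v5: (1-0.614)·(-4.57,-1.3) + 0.614·(-0.86,1.07) = (-2.2921,0.1552)
  v6: (1-0.614)·(-3,-2.95) + 0.614·(-0.41,0.11) = (-1.4097,-1.0712)
  v7: (1-0.614)·(1.4,-2.23) + 0.614·(2.7,-0.84) = (2.1982,-1.3765)
Shoelace sum Σ(x_i·y_{i+1} − x_{i+1}·y_i):
  i=1: 3.7783·4.8071 − 2.8870·1.2757 = +14.4798 (running +14.4798)
  i=2: 2.8870·4.5507 − -1.0388·4.8071 = +18.1314 (running +32.6112)
  i=3: -1.0388·3.4110 − -2.4900·4.5507 = +7.7878 (running +40.3990)
  i=4: -2.4900·0.1552 − -2.2921·3.4110 = +7.4318 (running +47.8308)
  i=5: -2.2921·-1.0712 − -1.4097·0.1552 = +2.6739 (running +50.5047)
  i=6: -1.4097·-1.3765 − 2.1982·-1.0712 = +4.2952 (running +54.7999)
  i=7: 2.1982·1.2757 − 3.7783·-1.3765 = +8.0053 (running +62.8052)
Area = |Σ|/2 = |62.8052|/2 = 31.4026

Area at t=0.614: 31.4026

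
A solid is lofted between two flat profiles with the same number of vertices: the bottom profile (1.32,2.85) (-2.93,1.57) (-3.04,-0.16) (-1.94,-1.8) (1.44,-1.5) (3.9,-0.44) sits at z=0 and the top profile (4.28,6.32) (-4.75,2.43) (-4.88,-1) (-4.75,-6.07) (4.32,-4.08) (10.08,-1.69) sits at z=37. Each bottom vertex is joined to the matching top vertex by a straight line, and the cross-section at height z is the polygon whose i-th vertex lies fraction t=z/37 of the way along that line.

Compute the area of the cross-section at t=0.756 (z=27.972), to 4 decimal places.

Cross-section at t=0.756: each vertex is (1-t)·p0[i] + t·p1[i].
  v1: (1-0.756)·(1.32,2.85) + 0.756·(4.28,6.32) = (3.5578,5.4733)
  v2: (1-0.756)·(-2.93,1.57) + 0.756·(-4.75,2.43) = (-4.3059,2.2202)
  v3: (1-0.756)·(-3.04,-0.16) + 0.756·(-4.88,-1) = (-4.4310,-0.7950)
  v4: (1-0.756)·(-1.94,-1.8) + 0.756·(-4.75,-6.07) = (-4.0644,-5.0281)
  v5: (1-0.756)·(1.44,-1.5) + 0.756·(4.32,-4.08) = (3.6173,-3.4505)
  v6: (1-0.756)·(3.9,-0.44) + 0.756·(10.08,-1.69) = (8.5721,-1.3850)
Shoelace sum Σ(x_i·y_{i+1} − x_{i+1}·y_i):
  i=1: 3.5578·2.2202 − -4.3059·5.4733 = +31.4665 (running +31.4665)
  i=2: -4.3059·-0.7950 − -4.4310·2.2202 = +13.2610 (running +44.7275)
  i=3: -4.4310·-5.0281 − -4.0644·-0.7950 = +19.0485 (running +63.7759)
  i=4: -4.0644·-3.4505 − 3.6173·-5.0281 = +32.2121 (running +95.9881)
  i=5: 3.6173·-1.3850 − 8.5721·-3.4505 = +24.5679 (running +120.5559)
  i=6: 8.5721·5.4733 − 3.5578·-1.3850 = +51.8452 (running +172.4011)
Area = |Σ|/2 = |172.4011|/2 = 86.2006

Area at t=0.756: 86.2006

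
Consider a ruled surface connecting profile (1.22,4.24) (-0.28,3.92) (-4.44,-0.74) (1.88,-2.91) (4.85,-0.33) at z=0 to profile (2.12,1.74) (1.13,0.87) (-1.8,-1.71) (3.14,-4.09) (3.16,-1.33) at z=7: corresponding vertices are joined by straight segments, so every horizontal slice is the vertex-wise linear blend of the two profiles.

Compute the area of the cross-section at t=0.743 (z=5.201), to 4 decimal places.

Area at t=0.743: 19.4753

Cross-section at t=0.743: each vertex is (1-t)·p0[i] + t·p1[i].
  v1: (1-0.743)·(1.22,4.24) + 0.743·(2.12,1.74) = (1.8887,2.3825)
  v2: (1-0.743)·(-0.28,3.92) + 0.743·(1.13,0.87) = (0.7676,1.6539)
  v3: (1-0.743)·(-4.44,-0.74) + 0.743·(-1.8,-1.71) = (-2.4785,-1.4607)
  v4: (1-0.743)·(1.88,-2.91) + 0.743·(3.14,-4.09) = (2.8162,-3.7867)
  v5: (1-0.743)·(4.85,-0.33) + 0.743·(3.16,-1.33) = (3.5943,-1.0730)
Shoelace sum Σ(x_i·y_{i+1} − x_{i+1}·y_i):
  i=1: 1.8887·1.6539 − 0.7676·2.3825 = +1.2947 (running +1.2947)
  i=2: 0.7676·-1.4607 − -2.4785·1.6539 = +2.9777 (running +4.2725)
  i=3: -2.4785·-3.7867 − 2.8162·-1.4607 = +13.4990 (running +17.7715)
  i=4: 2.8162·-1.0730 − 3.5943·-3.7867 = +10.5890 (running +28.3605)
  i=5: 3.5943·2.3825 − 1.8887·-1.0730 = +10.5901 (running +38.9506)
Area = |Σ|/2 = |38.9506|/2 = 19.4753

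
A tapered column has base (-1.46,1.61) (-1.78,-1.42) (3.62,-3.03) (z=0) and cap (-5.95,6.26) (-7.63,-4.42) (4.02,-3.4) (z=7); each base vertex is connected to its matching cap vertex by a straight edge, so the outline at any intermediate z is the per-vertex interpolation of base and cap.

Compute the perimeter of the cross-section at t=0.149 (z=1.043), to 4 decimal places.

Cross-section at t=0.149: each vertex is (1-t)·p0[i] + t·p1[i].
  v1: (1-0.149)·(-1.46,1.61) + 0.149·(-5.95,6.26) = (-2.1290,2.3028)
  v2: (1-0.149)·(-1.78,-1.42) + 0.149·(-7.63,-4.42) = (-2.6517,-1.8670)
  v3: (1-0.149)·(3.62,-3.03) + 0.149·(4.02,-3.4) = (3.6796,-3.0851)
Perimeter = Σ |v_{i+1} − v_i|:
  edge 1→2: √(-0.5226² + -4.1698²) = 4.2025 (running 4.2025)
  edge 2→3: √(6.3313² + -1.2181²) = 6.4474 (running 10.6498)
  edge 3→1: √(-5.8086² + 5.3880²) = 7.9228 (running 18.5726)
Perimeter = 18.5726

Perimeter at t=0.149: 18.5726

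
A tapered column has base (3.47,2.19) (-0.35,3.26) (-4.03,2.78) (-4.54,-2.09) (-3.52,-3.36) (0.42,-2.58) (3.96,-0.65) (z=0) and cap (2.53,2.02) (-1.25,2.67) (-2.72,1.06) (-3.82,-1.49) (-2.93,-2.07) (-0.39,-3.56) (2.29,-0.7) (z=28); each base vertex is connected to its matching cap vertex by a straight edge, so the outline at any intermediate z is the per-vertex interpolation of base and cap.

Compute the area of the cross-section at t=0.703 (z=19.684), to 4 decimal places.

Cross-section at t=0.703: each vertex is (1-t)·p0[i] + t·p1[i].
  v1: (1-0.703)·(3.47,2.19) + 0.703·(2.53,2.02) = (2.8092,2.0705)
  v2: (1-0.703)·(-0.35,3.26) + 0.703·(-1.25,2.67) = (-0.9827,2.8452)
  v3: (1-0.703)·(-4.03,2.78) + 0.703·(-2.72,1.06) = (-3.1091,1.5708)
  v4: (1-0.703)·(-4.54,-2.09) + 0.703·(-3.82,-1.49) = (-4.0338,-1.6682)
  v5: (1-0.703)·(-3.52,-3.36) + 0.703·(-2.93,-2.07) = (-3.1052,-2.4531)
  v6: (1-0.703)·(0.42,-2.58) + 0.703·(-0.39,-3.56) = (-0.1494,-3.2689)
  v7: (1-0.703)·(3.96,-0.65) + 0.703·(2.29,-0.7) = (2.7860,-0.6851)
Shoelace sum Σ(x_i·y_{i+1} − x_{i+1}·y_i):
  i=1: 2.8092·2.8452 − -0.9827·2.0705 = +10.0274 (running +10.0274)
  i=2: -0.9827·1.5708 − -3.1091·2.8452 = +7.3024 (running +17.3298)
  i=3: -3.1091·-1.6682 − -4.0338·1.5708 = +11.5231 (running +28.8529)
  i=4: -4.0338·-2.4531 − -3.1052·-1.6682 = +4.7154 (running +33.5682)
  i=5: -3.1052·-3.2689 − -0.1494·-2.4531 = +9.7842 (running +43.3525)
  i=6: -0.1494·-0.6851 − 2.7860·-3.2689 = +9.2096 (running +52.5621)
  i=7: 2.7860·2.0705 − 2.8092·-0.6851 = +7.6931 (running +60.2552)
Area = |Σ|/2 = |60.2552|/2 = 30.1276

Area at t=0.703: 30.1276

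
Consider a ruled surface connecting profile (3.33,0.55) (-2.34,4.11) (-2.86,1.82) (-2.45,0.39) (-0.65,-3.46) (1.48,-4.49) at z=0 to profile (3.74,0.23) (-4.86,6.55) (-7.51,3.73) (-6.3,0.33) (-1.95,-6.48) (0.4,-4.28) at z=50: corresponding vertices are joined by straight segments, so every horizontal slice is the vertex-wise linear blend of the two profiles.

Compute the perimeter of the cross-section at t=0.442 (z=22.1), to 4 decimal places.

Cross-section at t=0.442: each vertex is (1-t)·p0[i] + t·p1[i].
  v1: (1-0.442)·(3.33,0.55) + 0.442·(3.74,0.23) = (3.5112,0.4086)
  v2: (1-0.442)·(-2.34,4.11) + 0.442·(-4.86,6.55) = (-3.4538,5.1885)
  v3: (1-0.442)·(-2.86,1.82) + 0.442·(-7.51,3.73) = (-4.9153,2.6642)
  v4: (1-0.442)·(-2.45,0.39) + 0.442·(-6.3,0.33) = (-4.1517,0.3635)
  v5: (1-0.442)·(-0.65,-3.46) + 0.442·(-1.95,-6.48) = (-1.2246,-4.7948)
  v6: (1-0.442)·(1.48,-4.49) + 0.442·(0.4,-4.28) = (1.0026,-4.3972)
Perimeter = Σ |v_{i+1} − v_i|:
  edge 1→2: √(-6.9651² + 4.7799²) = 8.4475 (running 8.4475)
  edge 2→3: √(-1.4615² + -2.5243²) = 2.9168 (running 11.3643)
  edge 3→4: √(0.7636² + -2.3007²) = 2.4241 (running 13.7884)
  edge 4→5: √(2.9271² + -5.1583²) = 5.9310 (running 19.7194)
  edge 5→6: √(2.2272² + 0.3977²) = 2.2625 (running 21.9818)
  edge 6→1: √(2.5086² + 4.8057²) = 5.4211 (running 27.4029)
Perimeter = 27.4029

Perimeter at t=0.442: 27.4029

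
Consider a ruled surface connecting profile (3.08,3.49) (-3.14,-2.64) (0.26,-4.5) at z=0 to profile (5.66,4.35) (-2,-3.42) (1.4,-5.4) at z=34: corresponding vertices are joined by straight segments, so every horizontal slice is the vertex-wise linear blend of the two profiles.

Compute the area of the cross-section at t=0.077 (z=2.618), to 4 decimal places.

Area at t=0.077: 16.5526

Cross-section at t=0.077: each vertex is (1-t)·p0[i] + t·p1[i].
  v1: (1-0.077)·(3.08,3.49) + 0.077·(5.66,4.35) = (3.2787,3.5562)
  v2: (1-0.077)·(-3.14,-2.64) + 0.077·(-2,-3.42) = (-3.0522,-2.7001)
  v3: (1-0.077)·(0.26,-4.5) + 0.077·(1.4,-5.4) = (0.3478,-4.5693)
Shoelace sum Σ(x_i·y_{i+1} − x_{i+1}·y_i):
  i=1: 3.2787·-2.7001 − -3.0522·3.5562 = +2.0018 (running +2.0018)
  i=2: -3.0522·-4.5693 − 0.3478·-2.7001 = +14.8855 (running +16.8873)
  i=3: 0.3478·3.5562 − 3.2787·-4.5693 = +16.2180 (running +33.1053)
Area = |Σ|/2 = |33.1053|/2 = 16.5526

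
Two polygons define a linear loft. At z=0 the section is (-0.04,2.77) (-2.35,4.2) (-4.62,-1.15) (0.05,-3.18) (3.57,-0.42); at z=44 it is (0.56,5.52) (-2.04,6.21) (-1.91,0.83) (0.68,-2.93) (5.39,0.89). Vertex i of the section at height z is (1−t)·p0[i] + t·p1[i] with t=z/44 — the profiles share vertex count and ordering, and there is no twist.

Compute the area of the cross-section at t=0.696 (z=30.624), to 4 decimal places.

Cross-section at t=0.696: each vertex is (1-t)·p0[i] + t·p1[i].
  v1: (1-0.696)·(-0.04,2.77) + 0.696·(0.56,5.52) = (0.3776,4.6840)
  v2: (1-0.696)·(-2.35,4.2) + 0.696·(-2.04,6.21) = (-2.1342,5.5990)
  v3: (1-0.696)·(-4.62,-1.15) + 0.696·(-1.91,0.83) = (-2.7338,0.2281)
  v4: (1-0.696)·(0.05,-3.18) + 0.696·(0.68,-2.93) = (0.4885,-3.0060)
  v5: (1-0.696)·(3.57,-0.42) + 0.696·(5.39,0.89) = (4.8367,0.4918)
Shoelace sum Σ(x_i·y_{i+1} − x_{i+1}·y_i):
  i=1: 0.3776·5.5990 − -2.1342·4.6840 = +12.1109 (running +12.1109)
  i=2: -2.1342·0.2281 − -2.7338·5.5990 = +14.8199 (running +26.9308)
  i=3: -2.7338·-3.0060 − 0.4885·0.2281 = +8.1065 (running +35.0373)
  i=4: 0.4885·0.4918 − 4.8367·-3.0060 = +14.7794 (running +49.8167)
  i=5: 4.8367·4.6840 − 0.3776·0.4918 = +22.4695 (running +72.2862)
Area = |Σ|/2 = |72.2862|/2 = 36.1431

Area at t=0.696: 36.1431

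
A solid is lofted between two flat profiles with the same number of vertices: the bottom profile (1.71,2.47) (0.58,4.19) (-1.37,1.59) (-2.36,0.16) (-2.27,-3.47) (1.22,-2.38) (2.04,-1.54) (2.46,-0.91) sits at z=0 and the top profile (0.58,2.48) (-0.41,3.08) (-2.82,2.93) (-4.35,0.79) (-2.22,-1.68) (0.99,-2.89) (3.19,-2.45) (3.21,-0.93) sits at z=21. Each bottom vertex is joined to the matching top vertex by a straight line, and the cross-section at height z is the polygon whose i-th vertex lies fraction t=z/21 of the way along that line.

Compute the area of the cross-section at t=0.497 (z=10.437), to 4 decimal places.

Cross-section at t=0.497: each vertex is (1-t)·p0[i] + t·p1[i].
  v1: (1-0.497)·(1.71,2.47) + 0.497·(0.58,2.48) = (1.1484,2.4750)
  v2: (1-0.497)·(0.58,4.19) + 0.497·(-0.41,3.08) = (0.0880,3.6383)
  v3: (1-0.497)·(-1.37,1.59) + 0.497·(-2.82,2.93) = (-2.0907,2.2560)
  v4: (1-0.497)·(-2.36,0.16) + 0.497·(-4.35,0.79) = (-3.3490,0.4731)
  v5: (1-0.497)·(-2.27,-3.47) + 0.497·(-2.22,-1.68) = (-2.2451,-2.5804)
  v6: (1-0.497)·(1.22,-2.38) + 0.497·(0.99,-2.89) = (1.1057,-2.6335)
  v7: (1-0.497)·(2.04,-1.54) + 0.497·(3.19,-2.45) = (2.6115,-1.9923)
  v8: (1-0.497)·(2.46,-0.91) + 0.497·(3.21,-0.93) = (2.8327,-0.9199)
Shoelace sum Σ(x_i·y_{i+1} − x_{i+1}·y_i):
  i=1: 1.1484·3.6383 − 0.0880·2.4750 = +3.9605 (running +3.9605)
  i=2: 0.0880·2.2560 − -2.0907·3.6383 = +7.8049 (running +11.7654)
  i=3: -2.0907·0.4731 − -3.3490·2.2560 = +6.5662 (running +18.3317)
  i=4: -3.3490·-2.5804 − -2.2451·0.4731 = +9.7039 (running +28.0356)
  i=5: -2.2451·-2.6335 − 1.1057·-2.5804 = +8.7656 (running +36.8012)
  i=6: 1.1057·-1.9923 − 2.6115·-2.6335 = +4.6746 (running +41.4758)
  i=7: 2.6115·-0.9199 − 2.8327·-1.9923 = +3.2411 (running +44.7170)
  i=8: 2.8327·2.4750 − 1.1484·-0.9199 = +8.0674 (running +52.7844)
Area = |Σ|/2 = |52.7844|/2 = 26.3922

Area at t=0.497: 26.3922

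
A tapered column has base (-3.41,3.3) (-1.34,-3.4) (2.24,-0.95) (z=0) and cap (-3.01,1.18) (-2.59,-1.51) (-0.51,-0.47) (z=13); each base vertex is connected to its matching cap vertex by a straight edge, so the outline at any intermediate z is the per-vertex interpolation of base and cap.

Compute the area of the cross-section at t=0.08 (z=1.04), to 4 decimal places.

Cross-section at t=0.08: each vertex is (1-t)·p0[i] + t·p1[i].
  v1: (1-0.08)·(-3.41,3.3) + 0.08·(-3.01,1.18) = (-3.3780,3.1304)
  v2: (1-0.08)·(-1.34,-3.4) + 0.08·(-2.59,-1.51) = (-1.4400,-3.2488)
  v3: (1-0.08)·(2.24,-0.95) + 0.08·(-0.51,-0.47) = (2.0200,-0.9116)
Shoelace sum Σ(x_i·y_{i+1} − x_{i+1}·y_i):
  i=1: -3.3780·-3.2488 − -1.4400·3.1304 = +15.4822 (running +15.4822)
  i=2: -1.4400·-0.9116 − 2.0200·-3.2488 = +7.8753 (running +23.3575)
  i=3: 2.0200·3.1304 − -3.3780·-0.9116 = +3.2440 (running +26.6015)
Area = |Σ|/2 = |26.6015|/2 = 13.3008

Area at t=0.08: 13.3008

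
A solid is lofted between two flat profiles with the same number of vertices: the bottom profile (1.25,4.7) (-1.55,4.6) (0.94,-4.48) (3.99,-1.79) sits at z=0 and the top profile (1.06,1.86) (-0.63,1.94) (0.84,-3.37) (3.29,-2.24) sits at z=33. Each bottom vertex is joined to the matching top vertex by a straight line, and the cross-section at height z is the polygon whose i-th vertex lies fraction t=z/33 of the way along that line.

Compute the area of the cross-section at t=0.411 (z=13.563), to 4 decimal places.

Area at t=0.411: 19.1643

Cross-section at t=0.411: each vertex is (1-t)·p0[i] + t·p1[i].
  v1: (1-0.411)·(1.25,4.7) + 0.411·(1.06,1.86) = (1.1719,3.5328)
  v2: (1-0.411)·(-1.55,4.6) + 0.411·(-0.63,1.94) = (-1.1719,3.5067)
  v3: (1-0.411)·(0.94,-4.48) + 0.411·(0.84,-3.37) = (0.8989,-4.0238)
  v4: (1-0.411)·(3.99,-1.79) + 0.411·(3.29,-2.24) = (3.7023,-1.9749)
Shoelace sum Σ(x_i·y_{i+1} − x_{i+1}·y_i):
  i=1: 1.1719·3.5067 − -1.1719·3.5328 = +8.2496 (running +8.2496)
  i=2: -1.1719·-4.0238 − 0.8989·3.5067 = +1.5632 (running +9.8127)
  i=3: 0.8989·-1.9749 − 3.7023·-4.0238 = +13.1220 (running +22.9347)
  i=4: 3.7023·3.5328 − 1.1719·-1.9749 = +15.3938 (running +38.3285)
Area = |Σ|/2 = |38.3285|/2 = 19.1643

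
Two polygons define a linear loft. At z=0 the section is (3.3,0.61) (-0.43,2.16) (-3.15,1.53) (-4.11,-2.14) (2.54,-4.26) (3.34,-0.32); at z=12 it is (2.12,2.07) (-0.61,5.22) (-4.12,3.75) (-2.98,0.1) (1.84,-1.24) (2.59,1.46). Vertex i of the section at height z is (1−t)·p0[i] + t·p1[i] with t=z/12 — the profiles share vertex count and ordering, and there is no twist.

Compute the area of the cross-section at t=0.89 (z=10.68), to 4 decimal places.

Area at t=0.89: 27.5794

Cross-section at t=0.89: each vertex is (1-t)·p0[i] + t·p1[i].
  v1: (1-0.89)·(3.3,0.61) + 0.89·(2.12,2.07) = (2.2498,1.9094)
  v2: (1-0.89)·(-0.43,2.16) + 0.89·(-0.61,5.22) = (-0.5902,4.8834)
  v3: (1-0.89)·(-3.15,1.53) + 0.89·(-4.12,3.75) = (-4.0133,3.5058)
  v4: (1-0.89)·(-4.11,-2.14) + 0.89·(-2.98,0.1) = (-3.1043,-0.1464)
  v5: (1-0.89)·(2.54,-4.26) + 0.89·(1.84,-1.24) = (1.9170,-1.5722)
  v6: (1-0.89)·(3.34,-0.32) + 0.89·(2.59,1.46) = (2.6725,1.2642)
Shoelace sum Σ(x_i·y_{i+1} − x_{i+1}·y_i):
  i=1: 2.2498·4.8834 − -0.5902·1.9094 = +12.1136 (running +12.1136)
  i=2: -0.5902·3.5058 − -4.0133·4.8834 = +17.5294 (running +29.6430)
  i=3: -4.0133·-0.1464 − -3.1043·3.5058 = +11.4706 (running +41.1136)
  i=4: -3.1043·-1.5722 − 1.9170·-0.1464 = +5.1612 (running +46.2749)
  i=5: 1.9170·1.2642 − 2.6725·-1.5722 = +6.6252 (running +52.9000)
  i=6: 2.6725·1.9094 − 2.2498·1.2642 = +2.2587 (running +55.1587)
Area = |Σ|/2 = |55.1587|/2 = 27.5794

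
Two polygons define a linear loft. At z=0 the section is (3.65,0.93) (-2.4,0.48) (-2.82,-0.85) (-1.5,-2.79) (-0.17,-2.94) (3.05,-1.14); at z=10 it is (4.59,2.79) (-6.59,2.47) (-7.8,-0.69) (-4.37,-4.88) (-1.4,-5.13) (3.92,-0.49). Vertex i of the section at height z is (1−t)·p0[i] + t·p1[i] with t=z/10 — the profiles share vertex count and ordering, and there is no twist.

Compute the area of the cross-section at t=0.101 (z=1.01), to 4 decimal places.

Cross-section at t=0.101: each vertex is (1-t)·p0[i] + t·p1[i].
  v1: (1-0.101)·(3.65,0.93) + 0.101·(4.59,2.79) = (3.7449,1.1179)
  v2: (1-0.101)·(-2.4,0.48) + 0.101·(-6.59,2.47) = (-2.8232,0.6810)
  v3: (1-0.101)·(-2.82,-0.85) + 0.101·(-7.8,-0.69) = (-3.3230,-0.8338)
  v4: (1-0.101)·(-1.5,-2.79) + 0.101·(-4.37,-4.88) = (-1.7899,-3.0011)
  v5: (1-0.101)·(-0.17,-2.94) + 0.101·(-1.4,-5.13) = (-0.2942,-3.1612)
  v6: (1-0.101)·(3.05,-1.14) + 0.101·(3.92,-0.49) = (3.1379,-1.0743)
Shoelace sum Σ(x_i·y_{i+1} − x_{i+1}·y_i):
  i=1: 3.7449·0.6810 − -2.8232·1.1179 = +5.7062 (running +5.7062)
  i=2: -2.8232·-0.8338 − -3.3230·0.6810 = +4.6170 (running +10.3232)
  i=3: -3.3230·-3.0011 − -1.7899·-0.8338 = +8.4801 (running +18.8033)
  i=4: -1.7899·-3.1612 − -0.2942·-3.0011 = +4.7751 (running +23.5784)
  i=5: -0.2942·-1.0743 − 3.1379·-3.1612 = +10.2355 (running +33.8139)
  i=6: 3.1379·1.1179 − 3.7449·-1.0743 = +7.5311 (running +41.3450)
Area = |Σ|/2 = |41.3450|/2 = 20.6725

Area at t=0.101: 20.6725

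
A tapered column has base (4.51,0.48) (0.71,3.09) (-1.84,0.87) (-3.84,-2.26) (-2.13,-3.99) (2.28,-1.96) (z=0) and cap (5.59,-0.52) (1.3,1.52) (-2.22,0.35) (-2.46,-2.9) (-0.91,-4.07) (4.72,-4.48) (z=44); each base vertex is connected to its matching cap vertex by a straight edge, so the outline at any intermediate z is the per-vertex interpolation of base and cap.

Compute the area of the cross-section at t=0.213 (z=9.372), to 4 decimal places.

Cross-section at t=0.213: each vertex is (1-t)·p0[i] + t·p1[i].
  v1: (1-0.213)·(4.51,0.48) + 0.213·(5.59,-0.52) = (4.7400,0.2670)
  v2: (1-0.213)·(0.71,3.09) + 0.213·(1.3,1.52) = (0.8357,2.7556)
  v3: (1-0.213)·(-1.84,0.87) + 0.213·(-2.22,0.35) = (-1.9209,0.7592)
  v4: (1-0.213)·(-3.84,-2.26) + 0.213·(-2.46,-2.9) = (-3.5461,-2.3963)
  v5: (1-0.213)·(-2.13,-3.99) + 0.213·(-0.91,-4.07) = (-1.8701,-4.0070)
  v6: (1-0.213)·(2.28,-1.96) + 0.213·(4.72,-4.48) = (2.7997,-2.4968)
Shoelace sum Σ(x_i·y_{i+1} − x_{i+1}·y_i):
  i=1: 4.7400·2.7556 − 0.8357·0.2670 = +12.8385 (running +12.8385)
  i=2: 0.8357·0.7592 − -1.9209·2.7556 = +5.9278 (running +18.7663)
  i=3: -1.9209·-2.3963 − -3.5461·0.7592 = +7.2955 (running +26.0618)
  i=4: -3.5461·-4.0070 − -1.8701·-2.3963 = +9.7278 (running +35.7895)
  i=5: -1.8701·-2.4968 − 2.7997·-4.0070 = +15.8879 (running +51.6774)
  i=6: 2.7997·0.2670 − 4.7400·-2.4968 = +12.5823 (running +64.2597)
Area = |Σ|/2 = |64.2597|/2 = 32.1298

Area at t=0.213: 32.1298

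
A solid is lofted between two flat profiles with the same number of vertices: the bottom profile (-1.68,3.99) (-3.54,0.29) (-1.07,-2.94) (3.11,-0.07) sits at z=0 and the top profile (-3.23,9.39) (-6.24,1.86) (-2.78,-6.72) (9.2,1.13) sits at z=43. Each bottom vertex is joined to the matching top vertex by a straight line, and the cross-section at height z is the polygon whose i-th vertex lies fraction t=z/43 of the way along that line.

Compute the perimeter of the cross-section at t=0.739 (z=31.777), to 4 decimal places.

Cross-section at t=0.739: each vertex is (1-t)·p0[i] + t·p1[i].
  v1: (1-0.739)·(-1.68,3.99) + 0.739·(-3.23,9.39) = (-2.8255,7.9806)
  v2: (1-0.739)·(-3.54,0.29) + 0.739·(-6.24,1.86) = (-5.5353,1.4502)
  v3: (1-0.739)·(-1.07,-2.94) + 0.739·(-2.78,-6.72) = (-2.3337,-5.7334)
  v4: (1-0.739)·(3.11,-0.07) + 0.739·(9.2,1.13) = (7.6105,0.8168)
Perimeter = Σ |v_{i+1} − v_i|:
  edge 1→2: √(-2.7099² + -6.5304²) = 7.0703 (running 7.0703)
  edge 2→3: √(3.2016² + -7.1837²) = 7.8648 (running 14.9351)
  edge 3→4: √(9.9442² + 6.5502²) = 11.9077 (running 26.8428)
  edge 4→1: √(-10.4360² + 7.1638²) = 12.6582 (running 39.5009)
Perimeter = 39.5009

Perimeter at t=0.739: 39.5009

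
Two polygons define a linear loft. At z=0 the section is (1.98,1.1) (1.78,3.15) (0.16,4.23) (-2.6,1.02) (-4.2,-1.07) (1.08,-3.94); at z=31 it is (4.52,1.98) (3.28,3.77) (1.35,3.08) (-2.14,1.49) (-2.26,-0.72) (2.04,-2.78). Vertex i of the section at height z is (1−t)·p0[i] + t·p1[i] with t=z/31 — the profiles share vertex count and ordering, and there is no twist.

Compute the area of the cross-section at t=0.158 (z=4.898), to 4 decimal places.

Cross-section at t=0.158: each vertex is (1-t)·p0[i] + t·p1[i].
  v1: (1-0.158)·(1.98,1.1) + 0.158·(4.52,1.98) = (2.3813,1.2390)
  v2: (1-0.158)·(1.78,3.15) + 0.158·(3.28,3.77) = (2.0170,3.2480)
  v3: (1-0.158)·(0.16,4.23) + 0.158·(1.35,3.08) = (0.3480,4.0483)
  v4: (1-0.158)·(-2.6,1.02) + 0.158·(-2.14,1.49) = (-2.5273,1.0943)
  v5: (1-0.158)·(-4.2,-1.07) + 0.158·(-2.26,-0.72) = (-3.8935,-1.0147)
  v6: (1-0.158)·(1.08,-3.94) + 0.158·(2.04,-2.78) = (1.2317,-3.7567)
Shoelace sum Σ(x_i·y_{i+1} − x_{i+1}·y_i):
  i=1: 2.3813·3.2480 − 2.0170·1.2390 = +5.2353 (running +5.2353)
  i=2: 2.0170·4.0483 − 0.3480·3.2480 = +7.0351 (running +12.2704)
  i=3: 0.3480·1.0943 − -2.5273·4.0483 = +10.6122 (running +22.8825)
  i=4: -2.5273·-1.0147 − -3.8935·1.0943 = +6.8250 (running +29.7075)
  i=5: -3.8935·-3.7567 − 1.2317·-1.0147 = +15.8765 (running +45.5840)
  i=6: 1.2317·1.2390 − 2.3813·-3.7567 = +10.4721 (running +56.0560)
Area = |Σ|/2 = |56.0560|/2 = 28.0280

Area at t=0.158: 28.0280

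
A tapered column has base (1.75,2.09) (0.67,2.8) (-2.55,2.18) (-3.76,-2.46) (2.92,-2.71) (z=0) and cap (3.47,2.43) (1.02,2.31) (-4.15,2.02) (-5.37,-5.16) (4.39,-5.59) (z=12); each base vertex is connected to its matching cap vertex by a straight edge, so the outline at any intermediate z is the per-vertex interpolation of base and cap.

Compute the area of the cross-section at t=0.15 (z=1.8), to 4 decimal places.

Area at t=0.15: 32.1582

Cross-section at t=0.15: each vertex is (1-t)·p0[i] + t·p1[i].
  v1: (1-0.15)·(1.75,2.09) + 0.15·(3.47,2.43) = (2.0080,2.1410)
  v2: (1-0.15)·(0.67,2.8) + 0.15·(1.02,2.31) = (0.7225,2.7265)
  v3: (1-0.15)·(-2.55,2.18) + 0.15·(-4.15,2.02) = (-2.7900,2.1560)
  v4: (1-0.15)·(-3.76,-2.46) + 0.15·(-5.37,-5.16) = (-4.0015,-2.8650)
  v5: (1-0.15)·(2.92,-2.71) + 0.15·(4.39,-5.59) = (3.1405,-3.1420)
Shoelace sum Σ(x_i·y_{i+1} − x_{i+1}·y_i):
  i=1: 2.0080·2.7265 − 0.7225·2.1410 = +3.9279 (running +3.9279)
  i=2: 0.7225·2.1560 − -2.7900·2.7265 = +9.1646 (running +13.0926)
  i=3: -2.7900·-2.8650 − -4.0015·2.1560 = +16.6206 (running +29.7132)
  i=4: -4.0015·-3.1420 − 3.1405·-2.8650 = +21.5702 (running +51.2834)
  i=5: 3.1405·2.1410 − 2.0080·-3.1420 = +13.0329 (running +64.3164)
Area = |Σ|/2 = |64.3164|/2 = 32.1582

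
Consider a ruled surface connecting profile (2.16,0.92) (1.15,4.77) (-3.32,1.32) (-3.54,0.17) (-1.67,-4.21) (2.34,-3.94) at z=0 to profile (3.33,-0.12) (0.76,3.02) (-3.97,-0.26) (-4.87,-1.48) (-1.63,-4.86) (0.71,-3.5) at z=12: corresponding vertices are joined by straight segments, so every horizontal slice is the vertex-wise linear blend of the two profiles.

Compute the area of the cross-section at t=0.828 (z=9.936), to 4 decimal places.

Area at t=0.828: 34.8576

Cross-section at t=0.828: each vertex is (1-t)·p0[i] + t·p1[i].
  v1: (1-0.828)·(2.16,0.92) + 0.828·(3.33,-0.12) = (3.1288,0.0589)
  v2: (1-0.828)·(1.15,4.77) + 0.828·(0.76,3.02) = (0.8271,3.3210)
  v3: (1-0.828)·(-3.32,1.32) + 0.828·(-3.97,-0.26) = (-3.8582,0.0118)
  v4: (1-0.828)·(-3.54,0.17) + 0.828·(-4.87,-1.48) = (-4.6412,-1.1962)
  v5: (1-0.828)·(-1.67,-4.21) + 0.828·(-1.63,-4.86) = (-1.6369,-4.7482)
  v6: (1-0.828)·(2.34,-3.94) + 0.828·(0.71,-3.5) = (0.9904,-3.5757)
Shoelace sum Σ(x_i·y_{i+1} − x_{i+1}·y_i):
  i=1: 3.1288·3.3210 − 0.8271·0.0589 = +10.3419 (running +10.3419)
  i=2: 0.8271·0.0118 − -3.8582·3.3210 = +12.8228 (running +23.1647)
  i=3: -3.8582·-1.1962 − -4.6412·0.0118 = +4.6698 (running +27.8345)
  i=4: -4.6412·-4.7482 − -1.6369·-1.1962 = +20.0795 (running +47.9140)
  i=5: -1.6369·-3.5757 − 0.9904·-4.7482 = +10.5554 (running +58.4694)
  i=6: 0.9904·0.0589 − 3.1288·-3.5757 = +11.2458 (running +69.7151)
Area = |Σ|/2 = |69.7151|/2 = 34.8576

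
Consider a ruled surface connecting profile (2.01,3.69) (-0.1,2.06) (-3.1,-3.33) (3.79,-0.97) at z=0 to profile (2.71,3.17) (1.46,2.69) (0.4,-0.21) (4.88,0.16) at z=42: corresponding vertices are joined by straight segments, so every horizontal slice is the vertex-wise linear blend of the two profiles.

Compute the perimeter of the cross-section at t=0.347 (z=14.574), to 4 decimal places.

Perimeter at t=0.347: 18.0729

Cross-section at t=0.347: each vertex is (1-t)·p0[i] + t·p1[i].
  v1: (1-0.347)·(2.01,3.69) + 0.347·(2.71,3.17) = (2.2529,3.5096)
  v2: (1-0.347)·(-0.1,2.06) + 0.347·(1.46,2.69) = (0.4413,2.2786)
  v3: (1-0.347)·(-3.1,-3.33) + 0.347·(0.4,-0.21) = (-1.8855,-2.2474)
  v4: (1-0.347)·(3.79,-0.97) + 0.347·(4.88,0.16) = (4.1682,-0.5779)
Perimeter = Σ |v_{i+1} − v_i|:
  edge 1→2: √(-1.8116² + -1.2309²) = 2.1902 (running 2.1902)
  edge 2→3: √(-2.3268² + -4.5260²) = 5.0891 (running 7.2793)
  edge 3→4: √(6.0537² + 1.6695²) = 6.2797 (running 13.5590)
  edge 4→1: √(-1.9153² + 4.0874²) = 4.5139 (running 18.0729)
Perimeter = 18.0729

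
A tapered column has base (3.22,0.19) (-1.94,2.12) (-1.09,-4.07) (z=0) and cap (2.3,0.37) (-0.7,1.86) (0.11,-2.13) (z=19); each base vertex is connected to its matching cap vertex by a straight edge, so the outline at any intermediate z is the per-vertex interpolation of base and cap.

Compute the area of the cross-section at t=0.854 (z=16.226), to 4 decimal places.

Cross-section at t=0.854: each vertex is (1-t)·p0[i] + t·p1[i].
  v1: (1-0.854)·(3.22,0.19) + 0.854·(2.3,0.37) = (2.4343,0.3437)
  v2: (1-0.854)·(-1.94,2.12) + 0.854·(-0.7,1.86) = (-0.8810,1.8980)
  v3: (1-0.854)·(-1.09,-4.07) + 0.854·(0.11,-2.13) = (-0.0652,-2.4132)
Shoelace sum Σ(x_i·y_{i+1} − x_{i+1}·y_i):
  i=1: 2.4343·1.8980 − -0.8810·0.3437 = +4.9231 (running +4.9231)
  i=2: -0.8810·-2.4132 − -0.0652·1.8980 = +2.2499 (running +7.1730)
  i=3: -0.0652·0.3437 − 2.4343·-2.4132 = +5.8522 (running +13.0252)
Area = |Σ|/2 = |13.0252|/2 = 6.5126

Area at t=0.854: 6.5126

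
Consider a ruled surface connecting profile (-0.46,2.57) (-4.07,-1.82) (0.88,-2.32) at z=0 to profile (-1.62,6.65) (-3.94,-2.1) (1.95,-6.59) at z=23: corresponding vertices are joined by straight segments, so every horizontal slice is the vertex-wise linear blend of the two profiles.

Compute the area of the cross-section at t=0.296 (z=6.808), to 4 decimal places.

Area at t=0.296: 17.5630

Cross-section at t=0.296: each vertex is (1-t)·p0[i] + t·p1[i].
  v1: (1-0.296)·(-0.46,2.57) + 0.296·(-1.62,6.65) = (-0.8034,3.7777)
  v2: (1-0.296)·(-4.07,-1.82) + 0.296·(-3.94,-2.1) = (-4.0315,-1.9029)
  v3: (1-0.296)·(0.88,-2.32) + 0.296·(1.95,-6.59) = (1.1967,-3.5839)
Shoelace sum Σ(x_i·y_{i+1} − x_{i+1}·y_i):
  i=1: -0.8034·-1.9029 − -4.0315·3.7777 = +16.7585 (running +16.7585)
  i=2: -4.0315·-3.5839 − 1.1967·-1.9029 = +16.7259 (running +33.4843)
  i=3: 1.1967·3.7777 − -0.8034·-3.5839 = +1.6416 (running +35.1260)
Area = |Σ|/2 = |35.1260|/2 = 17.5630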